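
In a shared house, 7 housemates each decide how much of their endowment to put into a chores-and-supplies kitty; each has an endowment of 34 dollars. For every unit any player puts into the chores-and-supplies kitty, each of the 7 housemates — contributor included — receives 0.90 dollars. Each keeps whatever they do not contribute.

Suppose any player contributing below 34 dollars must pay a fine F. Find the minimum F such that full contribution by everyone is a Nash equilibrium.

3.40 dollars

Given the others contribute fully, the best deviation is to contribute 0 (any partial contribution still incurs the fine and gives up units whose private return 0.90 is below 1).
Deviating from 34 to 0 saves 34 dollars but forfeits the deviator's share of the drop in the chores-and-supplies kitty: 0.90 × 34 = 30.60.
So the deviation gain is 34 − 30.60 = 3.40, and the fine must be at least 3.40 dollars to wipe it out.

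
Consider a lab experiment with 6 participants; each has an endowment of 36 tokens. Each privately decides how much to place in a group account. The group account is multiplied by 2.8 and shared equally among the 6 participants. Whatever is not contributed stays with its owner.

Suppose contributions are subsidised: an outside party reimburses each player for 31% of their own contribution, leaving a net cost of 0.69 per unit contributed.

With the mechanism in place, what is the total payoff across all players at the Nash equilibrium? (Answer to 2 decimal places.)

The effective private return is (2.8/6) / 0.69 = 0.6763, which is still under 1, so the mechanism doesn't change anyone's dominant strategy: zero contribution.
At the Nash equilibrium no one contributes; group total payoff = 6 × 36 = 216.

216.00 tokens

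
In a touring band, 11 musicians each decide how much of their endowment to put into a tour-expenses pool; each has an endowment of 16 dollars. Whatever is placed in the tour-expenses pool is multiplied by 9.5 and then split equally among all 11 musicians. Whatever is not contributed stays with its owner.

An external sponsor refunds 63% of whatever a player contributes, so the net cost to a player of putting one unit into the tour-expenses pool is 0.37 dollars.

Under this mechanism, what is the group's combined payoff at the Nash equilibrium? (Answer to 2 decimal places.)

The effective private return per unit is now (9.5/11) / 0.37 = 2.3342 > 1, so every player's dominant strategy flips to full contribution.
At the Nash equilibrium everyone contributes 16. Group total payoff = 11 × (16 × 0.63 + 9.5 × 16) = 1782.88.

1782.88 dollars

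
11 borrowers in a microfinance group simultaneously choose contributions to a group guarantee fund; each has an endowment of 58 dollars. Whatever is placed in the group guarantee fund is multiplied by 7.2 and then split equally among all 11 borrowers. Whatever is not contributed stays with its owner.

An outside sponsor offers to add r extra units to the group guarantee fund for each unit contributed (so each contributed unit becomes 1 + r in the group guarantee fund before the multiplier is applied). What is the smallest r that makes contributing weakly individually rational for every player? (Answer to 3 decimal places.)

0.528

With matching at rate r, one contributed unit becomes (1 + r) in the group guarantee fund and returns 7.2 × (1 + r) / 11 to the contributor.
Setting this equal to 1: 1 + r = 11/7.2 = 1.5278.
So the minimum matching rate is r = 1.5278 − 1 = 0.528.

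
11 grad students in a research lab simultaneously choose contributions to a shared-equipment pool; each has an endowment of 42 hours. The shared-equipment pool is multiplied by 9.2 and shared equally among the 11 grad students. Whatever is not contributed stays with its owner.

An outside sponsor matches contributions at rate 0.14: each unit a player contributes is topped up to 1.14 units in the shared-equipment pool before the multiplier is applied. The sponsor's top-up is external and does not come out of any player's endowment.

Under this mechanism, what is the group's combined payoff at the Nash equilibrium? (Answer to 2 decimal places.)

462.00 hours

With the mechanism, a contributed unit returns 9.2 × 1.14 / 11 = 0.9535 per unit of net cost — still below 1 — so contributing 0 remains dominant for every player.
At the Nash equilibrium no one contributes; group total payoff = 11 × 42 = 462.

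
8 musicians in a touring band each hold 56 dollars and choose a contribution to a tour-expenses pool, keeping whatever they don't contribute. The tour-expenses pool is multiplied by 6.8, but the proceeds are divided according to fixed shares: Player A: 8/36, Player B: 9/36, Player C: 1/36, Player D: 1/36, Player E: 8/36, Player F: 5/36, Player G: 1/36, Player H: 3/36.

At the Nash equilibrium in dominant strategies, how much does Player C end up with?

87.73 dollars

A player with share s gets back 6.8·s per unit contributed, so full contribution is dominant for anyone with s > 1/6.8 = 0.1471 and zero contribution is dominant for anyone below.
Player A, Player B and Player E clear that bar, contributing 56 each; the remaining 5 contribute 0. Total contributed: 168.
Player C keeps 56 and receives 6.8 × 168 × 1/36 = 31.73 from the tour-expenses pool, for a payoff of 87.73.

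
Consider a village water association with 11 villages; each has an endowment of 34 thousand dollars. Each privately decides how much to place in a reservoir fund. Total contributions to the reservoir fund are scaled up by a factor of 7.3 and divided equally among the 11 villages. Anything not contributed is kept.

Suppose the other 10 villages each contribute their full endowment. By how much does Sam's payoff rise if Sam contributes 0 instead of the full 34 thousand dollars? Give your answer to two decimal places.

11.44 thousand dollars

Switching from a contribution of 34 to 0 lets Sam keep an extra 34 thousand dollars, but lowers the reservoir fund by 34, which costs Sam their own share of that drop: 7.3/11 × 34 = 22.56.
Net gain = 34 − 22.56 = 11.44. The private return per contributed unit (0.6636) is below 1, so free-riding is indeed the best response regardless of what the others do.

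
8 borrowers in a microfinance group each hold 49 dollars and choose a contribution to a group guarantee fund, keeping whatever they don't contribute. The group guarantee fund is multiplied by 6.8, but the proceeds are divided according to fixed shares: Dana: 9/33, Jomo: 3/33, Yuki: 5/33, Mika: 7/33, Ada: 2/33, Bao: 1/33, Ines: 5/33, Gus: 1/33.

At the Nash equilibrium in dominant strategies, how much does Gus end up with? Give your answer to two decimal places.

Each unit j contributes comes back to j as 6.8 × (j's share), so j prefers to contribute only if that share exceeds 1/6.8 = 0.1471; otherwise keeping the unit dominates.
Dana, Yuki, Mika and Ines are above the threshold, contributing 49 each; the remaining 4 contribute 0. Total contributed: 196.
Gus keeps 49 and receives 6.8 × 196 × 1/33 = 40.39 from the group guarantee fund, for a payoff of 89.39.

89.39 dollars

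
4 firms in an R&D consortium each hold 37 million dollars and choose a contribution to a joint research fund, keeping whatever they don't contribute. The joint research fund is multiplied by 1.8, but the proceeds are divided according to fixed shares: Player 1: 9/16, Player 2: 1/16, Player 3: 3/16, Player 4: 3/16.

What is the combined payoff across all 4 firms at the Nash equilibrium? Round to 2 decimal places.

A player with share s gets back 1.8·s per unit contributed, so full contribution is dominant for anyone with s > 1/1.8 = 0.5556 and zero contribution is dominant for anyone below.
Player 1 alone (share 9/16) is above the threshold, contributing 37; the remaining 3 contribute 0. Total contributed: 37.
The joint research fund pays out 1.8 × 37 = 66.60 in total (split across the unequal shares, but the aggregate is all that matters for the group sum).
The 3 free-riders keep 37 each, adding 111. Group total = 111 + 66.60 = 177.60.

177.60 million dollars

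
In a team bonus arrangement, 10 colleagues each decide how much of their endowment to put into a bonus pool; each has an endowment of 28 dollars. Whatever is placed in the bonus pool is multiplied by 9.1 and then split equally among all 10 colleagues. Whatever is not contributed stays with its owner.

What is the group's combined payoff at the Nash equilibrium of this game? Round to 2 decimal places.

Each contributed unit returns 9.1/10 = 0.9100 to its contributor — below 1 — so contributing 0 is dominant for every player. At the Nash equilibrium everyone keeps their 28, and the group total is 10 × 28 = 280.

280.00 dollars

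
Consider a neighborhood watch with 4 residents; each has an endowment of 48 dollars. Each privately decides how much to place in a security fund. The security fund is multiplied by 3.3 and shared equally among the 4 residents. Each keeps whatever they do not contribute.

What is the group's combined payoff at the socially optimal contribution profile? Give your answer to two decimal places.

Each contributed unit returns 3.300 to the group as a whole (0.8250 to each of 4 players), which exceeds 1, so the social optimum is full contribution: group total = 3.300 × 192 = 633.60.

633.60 dollars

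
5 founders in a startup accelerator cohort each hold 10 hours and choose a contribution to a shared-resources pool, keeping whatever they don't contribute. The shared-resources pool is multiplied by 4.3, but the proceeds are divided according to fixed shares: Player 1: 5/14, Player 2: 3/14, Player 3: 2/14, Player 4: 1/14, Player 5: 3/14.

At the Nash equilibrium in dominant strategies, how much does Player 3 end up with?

Player j's private return per contributed unit is 4.3 × (j's share). Contributing is weakly dominant for j when that share is at least 1/4.3 = 0.2326, and contributing 0 is dominant otherwise.
Player 1 alone (share 5/14) is above the threshold, contributing 10; the remaining 4 contribute 0. Total contributed: 10.
Player 3 keeps 10 and receives 4.3 × 10 × 2/14 = 6.14 from the shared-resources pool, for a payoff of 16.14.

16.14 hours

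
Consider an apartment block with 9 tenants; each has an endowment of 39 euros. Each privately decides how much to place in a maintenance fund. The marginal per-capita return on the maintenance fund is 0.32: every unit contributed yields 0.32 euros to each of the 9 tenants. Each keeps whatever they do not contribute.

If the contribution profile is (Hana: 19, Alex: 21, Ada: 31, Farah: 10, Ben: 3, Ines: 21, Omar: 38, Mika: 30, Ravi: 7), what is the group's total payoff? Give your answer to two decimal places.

689.40 euros

Total contributed: 19 + 21 + 31 + 10 + 3 + 21 + 38 + 30 + 7 = 180; total kept: 9 × 39 − 180 = 171.
The maintenance fund pays out 0.32 × 9 × 180 = 518.40 in aggregate.
Group total = 171 + 518.40 = 689.40.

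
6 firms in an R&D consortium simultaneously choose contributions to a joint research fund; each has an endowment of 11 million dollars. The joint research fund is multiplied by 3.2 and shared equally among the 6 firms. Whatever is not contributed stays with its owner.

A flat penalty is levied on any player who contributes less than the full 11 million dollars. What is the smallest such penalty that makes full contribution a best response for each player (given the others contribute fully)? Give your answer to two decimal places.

5.13 million dollars

Given the others contribute fully, the best deviation is to contribute 0 (any partial contribution still incurs the fine and gives up units whose private return 0.5333 is below 1).
Deviating from 11 to 0 saves 11 million dollars but forfeits the deviator's share of the drop in the joint research fund: 3.2/6 × 11 = 5.87.
So the deviation gain is 11 − 5.87 = 5.13, and the fine must be at least 5.13 million dollars to wipe it out.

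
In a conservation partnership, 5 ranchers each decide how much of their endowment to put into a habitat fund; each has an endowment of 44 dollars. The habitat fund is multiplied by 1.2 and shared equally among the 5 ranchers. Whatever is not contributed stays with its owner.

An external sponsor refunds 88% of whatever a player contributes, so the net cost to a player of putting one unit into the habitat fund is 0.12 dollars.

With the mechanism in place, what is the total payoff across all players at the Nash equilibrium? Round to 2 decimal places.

Under the mechanism each unit contributed yields (1.2/5) / 0.12 = 2.0000 back to its contributor per unit of net cost, which exceeds 1, making full contribution the dominant choice for everyone.
At the Nash equilibrium everyone contributes 44. Group total payoff = 5 × (44 × 0.88 + 1.2 × 44) = 457.60.

457.60 dollars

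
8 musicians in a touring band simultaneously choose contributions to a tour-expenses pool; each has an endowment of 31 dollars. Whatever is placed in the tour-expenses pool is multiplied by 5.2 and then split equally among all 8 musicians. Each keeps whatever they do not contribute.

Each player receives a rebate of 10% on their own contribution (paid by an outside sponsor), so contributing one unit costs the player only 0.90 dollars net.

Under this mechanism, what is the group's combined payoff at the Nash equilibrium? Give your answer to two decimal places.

With the mechanism, a contributed unit returns (5.2/8) / 0.90 = 0.7222 per unit of net cost — still below 1 — so contributing 0 remains dominant for every player.
Everyone keeps their endowment and the group total is 8 × 31 = 248.

248.00 dollars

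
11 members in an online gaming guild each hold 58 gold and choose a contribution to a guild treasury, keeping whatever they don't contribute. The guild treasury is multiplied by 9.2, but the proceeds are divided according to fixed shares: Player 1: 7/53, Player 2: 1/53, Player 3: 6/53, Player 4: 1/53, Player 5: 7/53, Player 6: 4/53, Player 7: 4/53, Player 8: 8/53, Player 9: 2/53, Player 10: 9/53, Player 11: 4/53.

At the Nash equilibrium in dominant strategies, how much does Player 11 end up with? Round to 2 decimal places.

259.36 gold

Each unit j contributes comes back to j as 9.2 × (j's share), so j prefers to contribute only if that share exceeds 1/9.2 = 0.1087; otherwise keeping the unit dominates.
Player 1, Player 3, Player 5, Player 8 and Player 10 clear that bar, contributing 58 each; the remaining 6 contribute 0. Total contributed: 290.
Player 11 keeps 58 and receives 9.2 × 290 × 4/53 = 201.36 from the guild treasury, for a payoff of 259.36.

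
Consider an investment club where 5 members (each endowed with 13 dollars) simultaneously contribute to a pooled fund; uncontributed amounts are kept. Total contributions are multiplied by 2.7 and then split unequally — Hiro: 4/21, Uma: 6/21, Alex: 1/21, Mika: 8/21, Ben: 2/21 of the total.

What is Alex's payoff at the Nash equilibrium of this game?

A player with share s gets back 2.7·s per unit contributed, so full contribution is dominant for anyone with s > 1/2.7 = 0.3704 and zero contribution is dominant for anyone below.
Mika alone (share 8/21) is above the threshold, contributing 13; the remaining 4 contribute 0. Total contributed: 13.
Alex keeps 13 and receives 2.7 × 13 × 1/21 = 1.67 from the pooled fund, for a payoff of 14.67.

14.67 dollars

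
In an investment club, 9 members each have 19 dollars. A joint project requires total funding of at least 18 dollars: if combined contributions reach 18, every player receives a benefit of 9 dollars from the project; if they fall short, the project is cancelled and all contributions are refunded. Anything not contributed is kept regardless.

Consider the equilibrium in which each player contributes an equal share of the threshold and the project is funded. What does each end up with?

26 dollars

Equal share of the threshold: 18/9 = 2.
At this profile no one gains by cutting their contribution: any cut drops the total below 18, the project is cancelled, contributions are refunded, and the deviator ends with 19, which is less than 19 − 2 + 9 = 26. Contributing more than 2 just wastes the excess. So contributing exactly 2 is a best response.
Each player's payoff: 19 − 2 + 9 = 26.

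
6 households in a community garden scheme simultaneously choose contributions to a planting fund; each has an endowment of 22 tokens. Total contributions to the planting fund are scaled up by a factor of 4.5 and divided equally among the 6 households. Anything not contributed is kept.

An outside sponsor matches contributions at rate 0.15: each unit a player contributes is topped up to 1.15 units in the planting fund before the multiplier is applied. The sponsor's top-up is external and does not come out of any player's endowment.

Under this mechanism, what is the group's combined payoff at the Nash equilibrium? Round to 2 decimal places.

132.00 tokens

Even with the mechanism, each unit contributed returns only 4.5 × 1.15 / 6 = 0.8625 per unit of net cost, so contributing nothing is still dominant.
At the Nash equilibrium no one contributes; group total payoff = 6 × 22 = 132.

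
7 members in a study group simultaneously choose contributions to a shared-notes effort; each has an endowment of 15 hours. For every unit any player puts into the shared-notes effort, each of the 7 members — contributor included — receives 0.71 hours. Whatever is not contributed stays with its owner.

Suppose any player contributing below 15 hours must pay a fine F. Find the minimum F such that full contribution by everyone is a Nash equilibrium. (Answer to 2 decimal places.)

Given the others contribute fully, the best deviation is to contribute 0 (any partial contribution still incurs the fine and gives up units whose private return 0.71 is below 1).
Deviating from 15 to 0 saves 15 hours but forfeits the deviator's share of the drop in the shared-notes effort: 0.71 × 15 = 10.65.
So the deviation gain is 15 − 10.65 = 4.35, and the fine must be at least 4.35 hours to wipe it out.

4.35 hours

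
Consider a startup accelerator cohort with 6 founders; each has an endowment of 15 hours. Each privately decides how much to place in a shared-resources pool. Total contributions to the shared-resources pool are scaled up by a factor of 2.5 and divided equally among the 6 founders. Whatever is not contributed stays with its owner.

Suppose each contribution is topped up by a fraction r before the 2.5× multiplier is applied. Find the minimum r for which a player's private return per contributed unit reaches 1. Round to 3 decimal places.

With matching at rate r, one contributed unit becomes (1 + r) in the shared-resources pool and returns 2.5 × (1 + r) / 6 to the contributor.
Setting this equal to 1: 1 + r = 6/2.5 = 2.4000.
So the minimum matching rate is r = 2.4000 − 1 = 1.400.

1.400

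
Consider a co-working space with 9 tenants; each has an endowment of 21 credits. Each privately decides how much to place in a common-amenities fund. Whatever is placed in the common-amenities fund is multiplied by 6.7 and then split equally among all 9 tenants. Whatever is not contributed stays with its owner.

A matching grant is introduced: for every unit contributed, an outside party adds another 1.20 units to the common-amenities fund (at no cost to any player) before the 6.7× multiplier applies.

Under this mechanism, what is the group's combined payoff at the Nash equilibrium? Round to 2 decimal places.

Under the mechanism each unit contributed yields 6.7 × 2.20 / 9 = 1.6378 back to its contributor per unit of net cost, which exceeds 1, making full contribution the dominant choice for everyone.
So the Nash equilibrium is full contribution by all 9; the group earns 6.7 × 2.20 × 189 = 2785.86.

2785.86 credits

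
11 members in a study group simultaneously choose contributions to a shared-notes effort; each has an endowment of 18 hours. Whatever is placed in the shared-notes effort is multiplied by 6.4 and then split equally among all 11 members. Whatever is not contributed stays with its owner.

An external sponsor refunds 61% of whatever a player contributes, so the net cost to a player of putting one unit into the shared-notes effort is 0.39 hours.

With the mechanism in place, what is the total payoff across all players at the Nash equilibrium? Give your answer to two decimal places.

The effective private return per unit is now (6.4/11) / 0.39 = 1.4918 > 1, so every player's dominant strategy flips to full contribution.
At the Nash equilibrium everyone contributes 18. Group total payoff = 11 × (18 × 0.61 + 6.4 × 18) = 1387.98.

1387.98 hours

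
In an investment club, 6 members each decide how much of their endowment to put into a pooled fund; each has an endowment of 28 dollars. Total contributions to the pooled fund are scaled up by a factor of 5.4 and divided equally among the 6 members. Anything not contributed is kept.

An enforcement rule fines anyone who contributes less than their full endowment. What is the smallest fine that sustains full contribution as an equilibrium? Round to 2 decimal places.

2.80 dollars

Given the others contribute fully, the best deviation is to contribute 0 (any partial contribution still incurs the fine and gives up units whose private return 0.9000 is below 1).
Deviating from 28 to 0 saves 28 dollars but forfeits the deviator's share of the drop in the pooled fund: 5.4/6 × 28 = 25.20.
So the deviation gain is 28 − 25.20 = 2.80, and the fine must be at least 2.80 dollars to wipe it out.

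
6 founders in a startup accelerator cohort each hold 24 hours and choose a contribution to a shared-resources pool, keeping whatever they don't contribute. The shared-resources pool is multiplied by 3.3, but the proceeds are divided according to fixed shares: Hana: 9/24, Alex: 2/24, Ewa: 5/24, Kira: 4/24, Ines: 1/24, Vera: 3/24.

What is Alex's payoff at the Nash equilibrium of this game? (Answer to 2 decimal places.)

Each unit j contributes comes back to j as 3.3 × (j's share), so j prefers to contribute only if that share exceeds 1/3.3 = 0.3030; otherwise keeping the unit dominates.
The only share above 0.3030 is Hana's 9/24, contributing 24; the remaining 5 contribute 0. Total contributed: 24.
Alex keeps 24 and receives 3.3 × 24 × 2/24 = 6.60 from the shared-resources pool, for a payoff of 30.60.

30.60 hours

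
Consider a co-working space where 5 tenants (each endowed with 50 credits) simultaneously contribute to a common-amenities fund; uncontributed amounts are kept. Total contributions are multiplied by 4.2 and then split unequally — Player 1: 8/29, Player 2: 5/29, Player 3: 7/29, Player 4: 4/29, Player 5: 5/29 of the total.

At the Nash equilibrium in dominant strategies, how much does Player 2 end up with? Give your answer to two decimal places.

122.41 credits

A player with share s gets back 4.2·s per unit contributed, so full contribution is dominant for anyone with s > 1/4.2 = 0.2381 and zero contribution is dominant for anyone below.
Player 1 and Player 3 clear that bar, contributing 50 each; the remaining 3 contribute 0. Total contributed: 100.
Player 2 keeps 50 and receives 4.2 × 100 × 5/29 = 72.41 from the common-amenities fund, for a payoff of 122.41.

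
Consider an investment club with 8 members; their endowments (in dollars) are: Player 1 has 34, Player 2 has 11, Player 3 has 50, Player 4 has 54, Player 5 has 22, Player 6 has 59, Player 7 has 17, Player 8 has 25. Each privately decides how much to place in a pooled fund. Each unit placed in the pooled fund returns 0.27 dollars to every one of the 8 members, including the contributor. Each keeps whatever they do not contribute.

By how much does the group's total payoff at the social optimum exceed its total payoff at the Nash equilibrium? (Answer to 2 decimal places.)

The private return per contributed unit is 0.27 < 1 for everyone, so the Nash equilibrium is zero contribution and the group total is Σ E_j = 34 + 11 + 50 + 54 + 22 + 59 + 17 + 25 = 272.
Each contributed unit returns 2.160 to the group, so the social optimum is full contribution by everyone: group total = 2.160 × 272 = 587.52.
Efficiency loss = (2.160 − 1) × 272 = 315.52.

315.52 dollars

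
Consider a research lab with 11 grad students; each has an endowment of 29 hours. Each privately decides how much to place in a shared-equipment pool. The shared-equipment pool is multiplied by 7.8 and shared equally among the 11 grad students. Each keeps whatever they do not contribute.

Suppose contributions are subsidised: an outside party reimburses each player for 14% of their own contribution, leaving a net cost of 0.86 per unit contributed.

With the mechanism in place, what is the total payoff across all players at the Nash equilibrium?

319.00 hours

Even with the mechanism, each unit contributed returns only (7.8/11) / 0.86 = 0.8245 per unit of net cost, so contributing nothing is still dominant.
At the Nash equilibrium no one contributes; group total payoff = 11 × 29 = 319.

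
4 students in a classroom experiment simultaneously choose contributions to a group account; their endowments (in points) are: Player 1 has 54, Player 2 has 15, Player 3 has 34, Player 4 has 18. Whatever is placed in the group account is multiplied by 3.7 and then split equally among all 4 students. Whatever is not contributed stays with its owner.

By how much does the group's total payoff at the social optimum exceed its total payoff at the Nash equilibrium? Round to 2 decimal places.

The private return per contributed unit is 3.7/4 = 0.9250 < 1 for every player regardless of endowment, so the Nash equilibrium is zero contribution and the group total is Σ E_j = 54 + 15 + 34 + 18 = 121.
Each contributed unit returns 3.700 to the group, so the social optimum is full contribution by everyone: group total = 3.700 × 121 = 447.70.
Efficiency loss = (3.700 − 1) × 121 = 326.70.

326.70 points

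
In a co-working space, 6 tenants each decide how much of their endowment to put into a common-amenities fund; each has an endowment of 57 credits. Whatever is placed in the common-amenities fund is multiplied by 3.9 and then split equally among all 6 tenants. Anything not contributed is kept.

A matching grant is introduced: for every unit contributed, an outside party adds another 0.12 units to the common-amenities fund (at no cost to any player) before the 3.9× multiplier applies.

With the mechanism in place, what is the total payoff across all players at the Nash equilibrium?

With the mechanism, a contributed unit returns 3.9 × 1.12 / 6 = 0.7280 per unit of net cost — still below 1 — so contributing 0 remains dominant for every player.
At the Nash equilibrium no one contributes; group total payoff = 6 × 57 = 342.

342.00 credits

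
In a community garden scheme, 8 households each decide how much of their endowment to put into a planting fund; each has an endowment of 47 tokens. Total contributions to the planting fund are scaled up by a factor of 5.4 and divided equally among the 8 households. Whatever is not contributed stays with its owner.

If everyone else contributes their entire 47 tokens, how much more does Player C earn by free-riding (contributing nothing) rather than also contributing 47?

15.28 tokens

Switching from a contribution of 47 to 0 lets Player C keep an extra 47 tokens, but lowers the planting fund by 47, which costs Player C their own share of that drop: 5.4/8 × 47 = 31.72.
Net gain = 47 − 31.72 = 15.28. The private return per contributed unit (0.6750) is below 1, so free-riding is indeed the best response regardless of what the others do.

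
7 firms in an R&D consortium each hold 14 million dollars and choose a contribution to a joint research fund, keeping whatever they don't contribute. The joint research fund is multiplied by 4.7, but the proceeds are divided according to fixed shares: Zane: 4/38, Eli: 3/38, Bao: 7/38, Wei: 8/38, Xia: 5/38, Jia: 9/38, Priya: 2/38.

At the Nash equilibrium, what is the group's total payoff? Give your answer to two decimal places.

A player with share s gets back 4.7·s per unit contributed, so full contribution is dominant for anyone with s > 1/4.7 = 0.2128 and zero contribution is dominant for anyone below.
The only share above 0.2128 is Jia's 9/38, contributing 14; the remaining 6 contribute 0. Total contributed: 14.
The joint research fund pays out 4.7 × 14 = 65.80 in total (split across the unequal shares, but the aggregate is all that matters for the group sum).
The 6 free-riders keep 14 each, adding 84. Group total = 84 + 65.80 = 149.80.

149.80 million dollars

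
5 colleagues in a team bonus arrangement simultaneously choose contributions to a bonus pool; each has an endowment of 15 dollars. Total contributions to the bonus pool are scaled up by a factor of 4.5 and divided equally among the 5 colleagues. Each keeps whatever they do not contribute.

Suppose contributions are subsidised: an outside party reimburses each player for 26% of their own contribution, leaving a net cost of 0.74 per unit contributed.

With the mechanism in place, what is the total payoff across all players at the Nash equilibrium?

Under the mechanism each unit contributed yields (4.5/5) / 0.74 = 1.2162 back to its contributor per unit of net cost, which exceeds 1, making full contribution the dominant choice for everyone.
So the Nash equilibrium is full contribution by all 5; the group earns 5 × (15 × 0.26 + 4.5 × 15) = 357.00.

357.00 dollars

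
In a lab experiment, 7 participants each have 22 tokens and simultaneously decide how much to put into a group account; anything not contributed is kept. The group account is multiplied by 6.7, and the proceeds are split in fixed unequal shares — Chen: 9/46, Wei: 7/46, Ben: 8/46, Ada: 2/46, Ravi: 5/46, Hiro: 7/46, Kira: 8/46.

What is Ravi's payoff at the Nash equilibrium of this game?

102.11 tokens

Player j's private return per contributed unit is 6.7 × (j's share). Contributing is weakly dominant for j when that share is at least 1/6.7 = 0.1493, and contributing 0 is dominant otherwise.
The shares above 0.1493 belong to Chen, Wei, Ben, Hiro and Kira, contributing 22 each; the remaining 2 contribute 0. Total contributed: 110.
Ravi keeps 22 and receives 6.7 × 110 × 5/46 = 80.11 from the group account, for a payoff of 102.11.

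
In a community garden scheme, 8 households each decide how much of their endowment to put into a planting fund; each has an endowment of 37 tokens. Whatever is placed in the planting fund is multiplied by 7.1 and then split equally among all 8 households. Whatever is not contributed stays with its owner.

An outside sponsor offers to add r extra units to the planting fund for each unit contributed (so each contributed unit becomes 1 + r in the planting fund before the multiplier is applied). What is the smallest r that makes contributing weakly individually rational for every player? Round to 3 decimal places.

0.127

With matching at rate r, one contributed unit becomes (1 + r) in the planting fund and returns 7.1 × (1 + r) / 8 to the contributor.
Setting this equal to 1: 1 + r = 8/7.1 = 1.1268.
So the minimum matching rate is r = 1.1268 − 1 = 0.127.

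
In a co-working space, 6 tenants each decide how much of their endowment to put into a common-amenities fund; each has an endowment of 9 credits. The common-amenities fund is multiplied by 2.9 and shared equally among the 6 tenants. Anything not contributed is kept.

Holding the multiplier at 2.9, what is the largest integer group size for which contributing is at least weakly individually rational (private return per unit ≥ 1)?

2

Private return per unit is 2.9/(group size), which is ≥ 1 whenever the group size is ≤ 2.9.
The largest such integer is 2.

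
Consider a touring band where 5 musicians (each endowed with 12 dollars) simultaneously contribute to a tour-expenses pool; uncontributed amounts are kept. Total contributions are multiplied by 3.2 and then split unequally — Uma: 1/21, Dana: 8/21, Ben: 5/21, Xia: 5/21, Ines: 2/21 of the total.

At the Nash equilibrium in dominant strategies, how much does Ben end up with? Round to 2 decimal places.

21.14 dollars

For player j, contributing a unit is worthwhile iff 3.2 × (j's share) ≥ 1, i.e. iff j's share is at least 0.3125.
The only share above 0.3125 is Dana's 8/21, contributing 12; the remaining 4 contribute 0. Total contributed: 12.
Ben keeps 12 and receives 3.2 × 12 × 5/21 = 9.14 from the tour-expenses pool, for a payoff of 21.14.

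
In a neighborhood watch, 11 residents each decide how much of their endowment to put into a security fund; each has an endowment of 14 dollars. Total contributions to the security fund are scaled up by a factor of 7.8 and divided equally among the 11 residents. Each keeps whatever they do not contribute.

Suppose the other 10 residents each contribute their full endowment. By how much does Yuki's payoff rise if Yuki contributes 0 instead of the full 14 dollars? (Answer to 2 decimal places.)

Switching from a contribution of 14 to 0 lets Yuki keep an extra 14 dollars, but lowers the security fund by 14, which costs Yuki their own share of that drop: 7.8/11 × 14 = 9.93.
Net gain = 14 − 9.93 = 4.07. The private return per contributed unit (0.7091) is below 1, so free-riding is indeed the best response regardless of what the others do.

4.07 dollars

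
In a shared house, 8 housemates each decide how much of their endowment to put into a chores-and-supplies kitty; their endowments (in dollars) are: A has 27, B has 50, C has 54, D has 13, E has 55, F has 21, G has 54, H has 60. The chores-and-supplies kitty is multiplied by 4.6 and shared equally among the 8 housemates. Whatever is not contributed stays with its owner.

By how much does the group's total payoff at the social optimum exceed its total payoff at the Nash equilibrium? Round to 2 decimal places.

1202.40 dollars

The private return per contributed unit is 4.6/8 = 0.5750 < 1 for every player regardless of endowment, so the Nash equilibrium is zero contribution and the group total is Σ E_j = 27 + 50 + 54 + 13 + 55 + 21 + 54 + 60 = 334.
Each contributed unit returns 4.600 to the group, so the social optimum is full contribution by everyone: group total = 4.600 × 334 = 1536.40.
Efficiency loss = (4.600 − 1) × 334 = 1202.40.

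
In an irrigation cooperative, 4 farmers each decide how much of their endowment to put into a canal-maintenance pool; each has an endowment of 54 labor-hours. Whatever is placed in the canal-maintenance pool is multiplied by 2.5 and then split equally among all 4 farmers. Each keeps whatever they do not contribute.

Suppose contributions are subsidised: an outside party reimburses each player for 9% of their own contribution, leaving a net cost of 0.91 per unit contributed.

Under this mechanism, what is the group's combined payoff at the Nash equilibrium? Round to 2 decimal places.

Even with the mechanism, each unit contributed returns only (2.5/4) / 0.91 = 0.6868 per unit of net cost, so contributing nothing is still dominant.
Everyone keeps their endowment and the group total is 4 × 54 = 216.

216.00 labor-hours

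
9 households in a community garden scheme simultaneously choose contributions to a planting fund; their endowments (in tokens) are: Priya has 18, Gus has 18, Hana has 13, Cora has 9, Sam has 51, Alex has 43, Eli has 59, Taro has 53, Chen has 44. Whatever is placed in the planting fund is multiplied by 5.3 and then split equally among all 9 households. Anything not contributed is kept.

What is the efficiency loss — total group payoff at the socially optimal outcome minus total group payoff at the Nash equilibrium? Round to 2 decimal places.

1324.40 tokens

The private return per contributed unit is 5.3/9 = 0.5889 < 1 for every player regardless of endowment, so the Nash equilibrium is zero contribution and the group total is Σ E_j = 18 + 18 + 13 + 9 + 51 + 43 + 59 + 53 + 44 = 308.
Each contributed unit returns 5.300 to the group, so the social optimum is full contribution by everyone: group total = 5.300 × 308 = 1632.40.
Efficiency loss = (5.300 − 1) × 308 = 1324.40.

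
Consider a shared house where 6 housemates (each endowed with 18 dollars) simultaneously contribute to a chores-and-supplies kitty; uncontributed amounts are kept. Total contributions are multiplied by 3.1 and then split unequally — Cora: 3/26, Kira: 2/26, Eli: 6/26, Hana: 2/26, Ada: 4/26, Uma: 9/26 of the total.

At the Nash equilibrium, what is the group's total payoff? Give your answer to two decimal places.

Player j's private return per contributed unit is 3.1 × (j's share). Contributing is weakly dominant for j when that share is at least 1/3.1 = 0.3226, and contributing 0 is dominant otherwise.
Uma alone (share 9/26) is above the threshold, contributing 18; the remaining 5 contribute 0. Total contributed: 18.
The chores-and-supplies kitty pays out 3.1 × 18 = 55.80 in total (split across the unequal shares, but the aggregate is all that matters for the group sum).
The 5 free-riders keep 18 each, adding 90. Group total = 90 + 55.80 = 145.80.

145.80 dollars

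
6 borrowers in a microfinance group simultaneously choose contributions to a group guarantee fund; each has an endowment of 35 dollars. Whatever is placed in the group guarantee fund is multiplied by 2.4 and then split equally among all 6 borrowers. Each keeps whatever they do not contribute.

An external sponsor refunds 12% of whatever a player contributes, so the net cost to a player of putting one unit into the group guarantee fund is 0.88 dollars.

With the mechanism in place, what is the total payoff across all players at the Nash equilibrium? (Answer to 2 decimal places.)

210.00 dollars

The effective private return is (2.4/6) / 0.88 = 0.4545, which is still under 1, so the mechanism doesn't change anyone's dominant strategy: zero contribution.
Everyone keeps their endowment and the group total is 6 × 35 = 210.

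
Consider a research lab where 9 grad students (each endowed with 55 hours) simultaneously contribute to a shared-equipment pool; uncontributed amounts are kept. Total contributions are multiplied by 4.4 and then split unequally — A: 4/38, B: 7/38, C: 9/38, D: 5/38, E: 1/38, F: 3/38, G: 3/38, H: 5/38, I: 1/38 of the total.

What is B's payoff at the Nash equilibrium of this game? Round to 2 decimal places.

99.58 hours

Each unit j contributes comes back to j as 4.4 × (j's share), so j prefers to contribute only if that share exceeds 1/4.4 = 0.2273; otherwise keeping the unit dominates.
The only share above 0.2273 is C's 9/38, contributing 55; the remaining 8 contribute 0. Total contributed: 55.
B keeps 55 and receives 4.4 × 55 × 7/38 = 44.58 from the shared-equipment pool, for a payoff of 99.58.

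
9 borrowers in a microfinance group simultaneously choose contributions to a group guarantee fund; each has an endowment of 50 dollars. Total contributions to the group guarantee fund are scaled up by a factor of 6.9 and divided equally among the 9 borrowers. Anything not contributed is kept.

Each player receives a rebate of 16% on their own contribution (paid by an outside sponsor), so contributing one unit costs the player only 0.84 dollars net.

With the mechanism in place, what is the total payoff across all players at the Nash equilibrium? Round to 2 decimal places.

Even with the mechanism, each unit contributed returns only (6.9/9) / 0.84 = 0.9127 per unit of net cost, so contributing nothing is still dominant.
At the Nash equilibrium no one contributes; group total payoff = 9 × 50 = 450.

450.00 dollars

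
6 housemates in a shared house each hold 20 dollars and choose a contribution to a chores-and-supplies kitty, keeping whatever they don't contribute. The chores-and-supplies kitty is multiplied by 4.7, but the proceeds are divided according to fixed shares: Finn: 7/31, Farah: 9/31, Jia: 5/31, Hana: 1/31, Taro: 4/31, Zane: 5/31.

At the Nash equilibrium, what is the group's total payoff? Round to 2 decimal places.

268.00 dollars

Each unit j contributes comes back to j as 4.7 × (j's share), so j prefers to contribute only if that share exceeds 1/4.7 = 0.2128; otherwise keeping the unit dominates.
Finn and Farah clear that bar, contributing 20 each; the remaining 4 contribute 0. Total contributed: 40.
The chores-and-supplies kitty pays out 4.7 × 40 = 188.00 in total (split across the unequal shares, but the aggregate is all that matters for the group sum).
The 4 free-riders keep 20 each, adding 80. Group total = 80 + 188.00 = 268.00.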